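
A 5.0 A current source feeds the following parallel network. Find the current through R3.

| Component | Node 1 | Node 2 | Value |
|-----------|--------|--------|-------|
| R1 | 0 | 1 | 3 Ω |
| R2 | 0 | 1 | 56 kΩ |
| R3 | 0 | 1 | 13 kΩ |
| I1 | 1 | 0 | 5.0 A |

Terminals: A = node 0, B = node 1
All resistors sit directly between nodes 0 and 1, so they are in parallel and share one voltage V; the full source current 5 A splits among them.
1/R_par = 1/3 + 1/56000 + 1/13000 = 0.3334 S  =>  R_par = 2.999 Ω
V = I × R_par = 5 × 2.999 = 15 V
I_R3 = V/R3 = 15/13000 = 0.001154 A

Final answer: 0.001154 A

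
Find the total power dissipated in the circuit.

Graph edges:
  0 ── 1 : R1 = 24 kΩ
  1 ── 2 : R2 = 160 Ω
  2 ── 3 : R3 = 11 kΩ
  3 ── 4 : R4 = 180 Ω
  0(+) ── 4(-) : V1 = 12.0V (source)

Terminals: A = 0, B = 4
Nodal analysis, taking node 4 as the 0 V reference.
Source V1 fixes V_0 = 12 V.
KCL at each unknown node (sum of currents leaving = 0; resistances in Ω):
  Node 1: (V_1 - 12)/24000 + (V_1 - V_2)/160 = 0
  Node 2: (V_2 - V_1)/160 + (V_2 - V_3)/11000 = 0
  Node 3: (V_3 - V_2)/11000 + (V_3 - 0)/180 = 0
Collecting terms (coefficients in siemens):
  0.006292·V_1 - 0.00625·V_2 = 0.0005
  0.006341·V_2 - 0.00625·V_1 - 0.00009091·V_3 = 0
  0.005646·V_3 - 0.00009091·V_2 = 0
Solving these 3 simultaneous equations (Gaussian elimination) gives:
  V_1 = 3.851 V, V_2 = 3.796 V, V_3 = 0.06112 V
Power in each resistor, P = (ΔV)²/R:
  P_R1 = (12 - 3.851)²/24000 = 0.002767 W
  P_R2 = (3.851 - 3.796)²/160 = 0.00001845 W
  P_R3 = (3.796 - 0.06112)²/11000 = 0.001268 W
  P_R4 = (0.06112 - 0)²/180 = 0.00002075 W
P_total = P_R1 + P_R2 + P_R3 + P_R4 = 0.004075 W

Final answer: 0.004075 W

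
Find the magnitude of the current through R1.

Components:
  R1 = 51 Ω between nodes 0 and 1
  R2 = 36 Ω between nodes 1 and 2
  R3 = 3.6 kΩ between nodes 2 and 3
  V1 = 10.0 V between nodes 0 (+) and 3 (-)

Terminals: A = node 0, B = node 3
Nodal analysis, taking node 3 as the 0 V reference.
Source V1 fixes V_0 = 10 V.
KCL at each unknown node (sum of currents leaving = 0; resistances in Ω):
  Node 1: (V_1 - 10)/51 + (V_1 - V_2)/36 = 0
  Node 2: (V_2 - V_1)/36 + (V_2 - 0)/3600 = 0
Collecting terms (coefficients in siemens):
  0.04739·V_1 - 0.02778·V_2 = 0.1961
  0.02806·V_2 - 0.02778·V_1 = 0
Determinant D = (0.04739)(0.02806) - (-0.02778)(-0.02778) = 0.0005578
V_1 = [(0.1961)(0.02806) - (-0.02778)(0)]/D = 9.862 V
V_2 = [(0.04739)(0) - (0.1961)(-0.02778)]/D = 9.764 V
I_R1 = (V_0 - V_1)/R1 = (10 - 9.862)/51 = 0.002712 A
|I_R1| = 0.002712 A

Final answer: |I_R1| = 0.002712 A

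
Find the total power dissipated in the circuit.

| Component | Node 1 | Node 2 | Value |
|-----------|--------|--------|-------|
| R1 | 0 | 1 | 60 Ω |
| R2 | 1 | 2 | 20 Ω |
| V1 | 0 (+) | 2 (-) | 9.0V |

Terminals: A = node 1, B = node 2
Nodal analysis, taking node 2 as the 0 V reference.
Source V1 fixes V_0 = 9 V.
KCL at each unknown node (sum of currents leaving = 0; resistances in Ω):
  Node 1: (V_1 - 9)/60 + (V_1 - 0)/20 = 0
Collecting terms: 0.06667 × V_1 = 0.15  =>  V_1 = 2.25 V
Power in each resistor, P = (ΔV)²/R:
  P_R1 = (9 - 2.25)²/60 = 0.7594 W
  P_R2 = (2.25 - 0)²/20 = 0.2531 W
P_total = P_R1 + P_R2 = 1.012 W

Final answer: 1.012 W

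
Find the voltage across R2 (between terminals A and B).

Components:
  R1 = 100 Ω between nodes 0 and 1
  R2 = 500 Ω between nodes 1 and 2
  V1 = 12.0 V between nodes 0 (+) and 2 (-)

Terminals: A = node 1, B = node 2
R1 and R2 are in series across V1 (node 0 → node 1 → node 2), and the output A–B is taken across R2, so this is a voltage divider.
Series current: I = V1/(R1 + R2) = 12/(100 + 500) = 12/600 = 0.02 A
V_R2 = I × R2 = V1 × R2/(R1 + R2) = 12 × 500/600 = 10 V

Final answer: 10 V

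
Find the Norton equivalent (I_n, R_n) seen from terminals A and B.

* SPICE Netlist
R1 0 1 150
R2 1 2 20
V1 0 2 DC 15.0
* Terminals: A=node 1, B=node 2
Find the Thévenin equivalent first; then I_n = V_th/R_th and R_n = R_th.
Step 1 — V_th is the open-circuit voltage V_A - V_B (nothing connected across the terminals).
Nodal analysis, taking node 2 as the 0 V reference.
Source V1 fixes V_0 = 15 V.
KCL at each unknown node (sum of currents leaving = 0; resistances in Ω):
  Node 1: (V_1 - 15)/150 + (V_1 - 0)/20 = 0
Collecting terms: 0.05667 × V_1 = 0.1  =>  V_1 = 1.765 V
V_th = V_1 - V_2 = 1.765 - 0 = 1.765 V
Step 2 — R_th: zero the source — replace V1 by a short circuit (node 2 merges into node 0) — and find the resistance seen between A (node 1) and B (node 0).
Reduce the network between node 1 (A) and node 0 (B) by series/parallel combination:
  Rp1 = R1 ‖ R2 (parallel, both between nodes 0 and 1) = 1/(1/150 + 1/20) = 17.65 Ω
R_th = 17.65 Ω
I_n = V_th/R_th = 1.765/17.65 = 0.1 A, and R_n = R_th = 17.65 Ω

Final answer: I_n = 0.1 A, R_n = 17.65 Ω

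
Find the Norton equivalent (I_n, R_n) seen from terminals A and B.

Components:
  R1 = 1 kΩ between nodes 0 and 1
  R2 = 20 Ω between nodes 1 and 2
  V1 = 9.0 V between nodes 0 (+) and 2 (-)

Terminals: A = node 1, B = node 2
Find the Thévenin equivalent first; then I_n = V_th/R_th and R_n = R_th.
Step 1 — V_th is the open-circuit voltage V_A - V_B (nothing connected across the terminals).
Nodal analysis, taking node 2 as the 0 V reference.
Source V1 fixes V_0 = 9 V.
KCL at each unknown node (sum of currents leaving = 0; resistances in Ω):
  Node 1: (V_1 - 9)/1000 + (V_1 - 0)/20 = 0
Collecting terms: 0.051 × V_1 = 0.009  =>  V_1 = 0.1765 V
V_th = V_1 - V_2 = 0.1765 - 0 = 0.1765 V
Step 2 — R_th: zero the source — replace V1 by a short circuit (node 2 merges into node 0) — and find the resistance seen between A (node 1) and B (node 0).
Reduce the network between node 1 (A) and node 0 (B) by series/parallel combination:
  Rp1 = R1 ‖ R2 (parallel, both between nodes 0 and 1) = 1/(1/1000 + 1/20) = 19.61 Ω
R_th = 19.61 Ω
I_n = V_th/R_th = 0.1765/19.61 = 0.009 A, and R_n = R_th = 19.61 Ω

Final answer: I_n = 0.009 A, R_n = 19.61 Ω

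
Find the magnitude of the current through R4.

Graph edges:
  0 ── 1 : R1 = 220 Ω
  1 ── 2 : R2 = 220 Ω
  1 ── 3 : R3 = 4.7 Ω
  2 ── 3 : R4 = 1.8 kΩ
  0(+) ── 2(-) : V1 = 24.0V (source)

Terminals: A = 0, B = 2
Nodal analysis, taking node 2 as the 0 V reference.
Source V1 fixes V_0 = 24 V.
KCL at each unknown node (sum of currents leaving = 0; resistances in Ω):
  Node 1: (V_1 - 24)/220 + (V_1 - 0)/220 + (V_1 - V_3)/4.7 = 0
  Node 3: (V_3 - V_1)/4.7 + (V_3 - 0)/1800 = 0
Collecting terms (coefficients in siemens):
  0.2219·V_1 - 0.2128·V_3 = 0.1091
  0.2133·V_3 - 0.2128·V_1 = 0
Determinant D = (0.2219)(0.2133) - (-0.2128)(-0.2128) = 0.002057
V_1 = [(0.1091)(0.2133) - (-0.2128)(0)]/D = 11.31 V
V_3 = [(0.2219)(0) - (0.1091)(-0.2128)]/D = 11.28 V
I_R4 = (V_2 - V_3)/R4 = (0 - 11.28)/1800 = -0.006267 A
|I_R4| = 0.006267 A

Final answer: |I_R4| = 0.006267 A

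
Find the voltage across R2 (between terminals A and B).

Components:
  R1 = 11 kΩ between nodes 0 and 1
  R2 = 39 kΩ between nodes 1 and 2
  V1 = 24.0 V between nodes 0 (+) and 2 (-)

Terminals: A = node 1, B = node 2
R1 and R2 are in series across V1 (node 0 → node 1 → node 2), and the output A–B is taken across R2, so this is a voltage divider.
Series current: I = V1/(R1 + R2) = 24/(11000 + 39000) = 24/50000 = 0.00048 A
V_R2 = I × R2 = V1 × R2/(R1 + R2) = 24 × 39000/50000 = 18.72 V

Final answer: 18.72 V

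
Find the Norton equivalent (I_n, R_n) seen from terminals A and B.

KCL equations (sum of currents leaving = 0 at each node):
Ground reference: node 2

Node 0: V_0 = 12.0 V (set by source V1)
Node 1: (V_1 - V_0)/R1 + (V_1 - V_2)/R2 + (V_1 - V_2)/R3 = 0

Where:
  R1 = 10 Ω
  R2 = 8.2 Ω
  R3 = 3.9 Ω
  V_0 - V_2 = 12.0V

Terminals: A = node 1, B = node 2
Find the Thévenin equivalent first; then I_n = V_th/R_th and R_n = R_th.
Step 1 — V_th is the open-circuit voltage V_A - V_B (nothing connected across the terminals).
Nodal analysis, taking node 2 as the 0 V reference.
Source V1 fixes V_0 = 12 V.
KCL at each unknown node (sum of currents leaving = 0; resistances in Ω):
  Node 1: (V_1 - 12)/10 + (V_1 - 0)/8.2 + (V_1 - 0)/3.9 = 0
Collecting terms: 0.4784 × V_1 = 1.2  =>  V_1 = 2.509 V
V_th = V_1 - V_2 = 2.509 - 0 = 2.509 V
Step 2 — R_th: zero the source — replace V1 by a short circuit (node 2 merges into node 0) — and find the resistance seen between A (node 1) and B (node 0).
Reduce the network between node 1 (A) and node 0 (B) by series/parallel combination:
  Rp1 = R1 ‖ R2 ‖ R3 (parallel, all between nodes 0 and 1) = 1/(1/10 + 1/8.2 + 1/3.9) = 2.09 Ω
R_th = 2.09 Ω
I_n = V_th/R_th = 2.509/2.09 = 1.2 A, and R_n = R_th = 2.09 Ω

Final answer: I_n = 1.2 A, R_n = 2.09 Ω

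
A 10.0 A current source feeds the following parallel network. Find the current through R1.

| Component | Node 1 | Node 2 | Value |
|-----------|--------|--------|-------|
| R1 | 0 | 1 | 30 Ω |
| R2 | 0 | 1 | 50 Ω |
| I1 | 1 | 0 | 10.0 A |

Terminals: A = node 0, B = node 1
All resistors sit directly between nodes 0 and 1, so they are in parallel and share one voltage V; the full source current 10 A splits among them.
1/R_par = 1/30 + 1/50 = 0.05333 S  =>  R_par = 18.75 Ω
V = I × R_par = 10 × 18.75 = 187.5 V
I_R1 = V/R1 = 187.5/30 = 6.25 A

Final answer: 6.25 A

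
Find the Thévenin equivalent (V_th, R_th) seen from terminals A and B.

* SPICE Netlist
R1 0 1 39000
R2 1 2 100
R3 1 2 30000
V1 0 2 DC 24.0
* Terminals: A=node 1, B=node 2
Step 1 — V_th is the open-circuit voltage V_A - V_B (nothing connected across the terminals).
Nodal analysis, taking node 2 as the 0 V reference.
Source V1 fixes V_0 = 24 V.
KCL at each unknown node (sum of currents leaving = 0; resistances in Ω):
  Node 1: (V_1 - 24)/39000 + (V_1 - 0)/100 + (V_1 - 0)/30000 = 0
Collecting terms: 0.01006 × V_1 = 0.0006154  =>  V_1 = 0.06118 V
V_th = V_1 - V_2 = 0.06118 - 0 = 0.06118 V
Step 2 — R_th: zero the source — replace V1 by a short circuit (node 2 merges into node 0) — and find the resistance seen between A (node 1) and B (node 0).
Reduce the network between node 1 (A) and node 0 (B) by series/parallel combination:
  Rp1 = R1 ‖ R2 ‖ R3 (parallel, all between nodes 0 and 1) = 1/(1/39000 + 1/100 + 1/30000) = 99.41 Ω
R_th = 99.41 Ω

Final answer: V_th = 0.06118 V, R_th = 99.41 Ω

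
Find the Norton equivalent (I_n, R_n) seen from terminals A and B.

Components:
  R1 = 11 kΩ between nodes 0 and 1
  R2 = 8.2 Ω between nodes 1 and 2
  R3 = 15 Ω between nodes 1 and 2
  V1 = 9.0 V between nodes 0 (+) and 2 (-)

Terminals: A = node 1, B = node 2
Find the Thévenin equivalent first; then I_n = V_th/R_th and R_n = R_th.
Step 1 — V_th is the open-circuit voltage V_A - V_B (nothing connected across the terminals).
Nodal analysis, taking node 2 as the 0 V reference.
Source V1 fixes V_0 = 9 V.
KCL at each unknown node (sum of currents leaving = 0; resistances in Ω):
  Node 1: (V_1 - 9)/11000 + (V_1 - 0)/8.2 + (V_1 - 0)/15 = 0
Collecting terms: 0.1887 × V_1 = 0.0008182  =>  V_1 = 0.004336 V
V_th = V_1 - V_2 = 0.004336 - 0 = 0.004336 V
Step 2 — R_th: zero the source — replace V1 by a short circuit (node 2 merges into node 0) — and find the resistance seen between A (node 1) and B (node 0).
Reduce the network between node 1 (A) and node 0 (B) by series/parallel combination:
  Rp1 = R1 ‖ R2 ‖ R3 (parallel, all between nodes 0 and 1) = 1/(1/11000 + 1/8.2 + 1/15) = 5.299 Ω
R_th = 5.299 Ω
I_n = V_th/R_th = 0.004336/5.299 = 0.0008182 A, and R_n = R_th = 5.299 Ω

Final answer: I_n = 0.0008182 A, R_n = 5.299 Ω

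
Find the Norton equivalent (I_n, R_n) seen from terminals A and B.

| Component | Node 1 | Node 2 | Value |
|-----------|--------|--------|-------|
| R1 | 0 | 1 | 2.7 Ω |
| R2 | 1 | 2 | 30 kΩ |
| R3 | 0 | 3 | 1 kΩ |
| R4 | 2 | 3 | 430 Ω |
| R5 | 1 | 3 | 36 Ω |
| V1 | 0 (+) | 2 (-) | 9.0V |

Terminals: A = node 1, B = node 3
Find the Thévenin equivalent first; then I_n = V_th/R_th and R_n = R_th.
Step 1 — V_th is the open-circuit voltage V_A - V_B (nothing connected across the terminals).
Nodal analysis, taking node 2 as the 0 V reference.
Source V1 fixes V_0 = 9 V.
KCL at each unknown node (sum of currents leaving = 0; resistances in Ω):
  Node 1: (V_1 - 9)/2.7 + (V_1 - 0)/30000 + (V_1 - V_3)/36 = 0
  Node 3: (V_3 - 9)/1000 + (V_3 - 0)/430 + (V_3 - V_1)/36 = 0
Collecting terms (coefficients in siemens):
  0.3982·V_1 - 0.02778·V_3 = 3.333
  0.0311·V_3 - 0.02778·V_1 = 0.009
Determinant D = (0.3982)(0.0311) - (-0.02778)(-0.02778) = 0.01161
V_1 = [(3.333)(0.0311) - (-0.02778)(0.009)]/D = 8.949 V
V_3 = [(0.3982)(0.009) - (3.333)(-0.02778)]/D = 8.282 V
V_th = V_1 - V_3 = 8.949 - 8.282 = 0.6675 V
Step 2 — R_th: zero the source — replace V1 by a short circuit (node 2 merges into node 0) — and find the resistance seen between A (node 1) and B (node 3).
Reduce the network between node 1 (A) and node 3 (B) by series/parallel combination:
  Rp1 = R1 ‖ R2 (parallel, both between nodes 0 and 1) = 1/(1/2.7 + 1/30000) = 2.7 Ω
  Rp2 = R3 ‖ R4 (parallel, both between nodes 0 and 3) = 1/(1/1000 + 1/430) = 300.7 Ω
  Rs1 = Rp1 + Rp2 (series, joined only at node 0) = 2.7 + 300.7 = 303.4 Ω
  Rp3 = R5 ‖ Rs1 (parallel, both between nodes 1 and 3) = 1/(1/36 + 1/303.4) = 32.18 Ω
R_th = 32.18 Ω
I_n = V_th/R_th = 0.6675/32.18 = 0.02074 A, and R_n = R_th = 32.18 Ω

Final answer: I_n = 0.02074 A, R_n = 32.18 Ω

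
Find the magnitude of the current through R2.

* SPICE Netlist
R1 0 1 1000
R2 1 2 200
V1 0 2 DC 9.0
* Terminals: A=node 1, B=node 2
Nodal analysis, taking node 2 as the 0 V reference.
Source V1 fixes V_0 = 9 V.
KCL at each unknown node (sum of currents leaving = 0; resistances in Ω):
  Node 1: (V_1 - 9)/1000 + (V_1 - 0)/200 = 0
Collecting terms: 0.006 × V_1 = 0.009  =>  V_1 = 1.5 V
I_R2 = (V_1 - V_2)/R2 = (1.5 - 0)/200 = 0.0075 A
|I_R2| = 0.0075 A

Final answer: |I_R2| = 0.0075 A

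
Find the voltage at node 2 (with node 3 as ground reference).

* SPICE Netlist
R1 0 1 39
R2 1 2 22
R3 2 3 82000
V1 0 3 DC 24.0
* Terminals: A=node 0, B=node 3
Nodal analysis, taking node 3 as the 0 V reference.
Source V1 fixes V_0 = 24 V.
KCL at each unknown node (sum of currents leaving = 0; resistances in Ω):
  Node 1: (V_1 - 24)/39 + (V_1 - V_2)/22 = 0
  Node 2: (V_2 - V_1)/22 + (V_2 - 0)/82000 = 0
Collecting terms (coefficients in siemens):
  0.0711·V_1 - 0.04545·V_2 = 0.6154
  0.04547·V_2 - 0.04545·V_1 = 0
Determinant D = (0.0711)(0.04547) - (-0.04545)(-0.04545) = 0.001166
V_1 = [(0.6154)(0.04547) - (-0.04545)(0)]/D = 23.99 V
V_2 = [(0.0711)(0) - (0.6154)(-0.04545)]/D = 23.98 V
The requested potential is V_2 = 23.98 V.

Final answer: V_2 = 23.98 V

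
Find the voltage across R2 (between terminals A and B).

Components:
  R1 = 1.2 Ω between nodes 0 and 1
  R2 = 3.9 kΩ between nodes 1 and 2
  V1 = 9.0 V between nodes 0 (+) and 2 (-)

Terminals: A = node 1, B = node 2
R1 and R2 are in series across V1 (node 0 → node 1 → node 2), and the output A–B is taken across R2, so this is a voltage divider.
Series current: I = V1/(R1 + R2) = 9/(1.2 + 3900) = 9/3901 = 0.002307 A
V_R2 = I × R2 = V1 × R2/(R1 + R2) = 9 × 3900/3901 = 8.997 V

Final answer: 8.997 V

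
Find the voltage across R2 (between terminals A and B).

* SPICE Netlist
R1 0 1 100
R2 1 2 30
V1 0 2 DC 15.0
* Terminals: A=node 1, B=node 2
R1 and R2 are in series across V1 (node 0 → node 1 → node 2), and the output A–B is taken across R2, so this is a voltage divider.
Series current: I = V1/(R1 + R2) = 15/(100 + 30) = 15/130 = 0.1154 A
V_R2 = I × R2 = V1 × R2/(R1 + R2) = 15 × 30/130 = 3.462 V

Final answer: 3.462 V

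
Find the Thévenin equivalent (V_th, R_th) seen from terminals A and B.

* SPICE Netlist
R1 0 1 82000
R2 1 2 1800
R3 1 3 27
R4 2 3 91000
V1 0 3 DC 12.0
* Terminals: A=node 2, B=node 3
Step 1 — V_th is the open-circuit voltage V_A - V_B (nothing connected across the terminals).
Nodal analysis, taking node 3 as the 0 V reference.
Source V1 fixes V_0 = 12 V.
KCL at each unknown node (sum of currents leaving = 0; resistances in Ω):
  Node 1: (V_1 - 12)/82000 + (V_1 - V_2)/1800 + (V_1 - 0)/27 = 0
  Node 2: (V_2 - V_1)/1800 + (V_2 - 0)/91000 = 0
Collecting terms (coefficients in siemens):
  0.0376·V_1 - 0.0005556·V_2 = 0.0001463
  0.0005665·V_2 - 0.0005556·V_1 = 0
Determinant D = (0.0376)(0.0005665) - (-0.0005556)(-0.0005556) = 0.000021
V_1 = [(0.0001463)(0.0005665) - (-0.0005556)(0)]/D = 0.003949 V
V_2 = [(0.0376)(0) - (0.0001463)(-0.0005556)]/D = 0.003872 V
V_th = V_2 - V_3 = 0.003872 - 0 = 0.003872 V
Step 2 — R_th: zero the source — replace V1 by a short circuit (node 3 merges into node 0) — and find the resistance seen between A (node 2) and B (node 0).
Reduce the network between node 2 (A) and node 0 (B) by series/parallel combination:
  Rp1 = R1 ‖ R3 (parallel, both between nodes 0 and 1) = 1/(1/82000 + 1/27) = 26.99 Ω
  Rs1 = R2 + Rp1 (series, joined only at node 1) = 1800 + 26.99 = 1827 Ω
  Rp2 = R4 ‖ Rs1 (parallel, both between nodes 0 and 2) = 1/(1/91000 + 1/1827) = 1791 Ω
R_th = 1.791 kΩ

Final answer: V_th = 0.003872 V, R_th = 1.791 kΩ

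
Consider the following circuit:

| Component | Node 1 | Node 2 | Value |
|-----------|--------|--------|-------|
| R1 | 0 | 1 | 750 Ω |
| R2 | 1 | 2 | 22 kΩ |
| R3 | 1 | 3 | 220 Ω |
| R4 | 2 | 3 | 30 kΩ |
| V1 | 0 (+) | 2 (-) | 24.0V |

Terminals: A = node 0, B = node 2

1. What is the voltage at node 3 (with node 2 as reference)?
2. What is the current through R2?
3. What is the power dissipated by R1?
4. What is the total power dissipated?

Nodal analysis, taking node 2 as the 0 V reference.
Source V1 fixes V_0 = 24 V.
KCL at each unknown node (sum of currents leaving = 0; resistances in Ω):
  Node 1: (V_1 - 24)/750 + (V_1 - 0)/22000 + (V_1 - V_3)/220 = 0
  Node 3: (V_3 - V_1)/220 + (V_3 - 0)/30000 = 0
Collecting terms (coefficients in siemens):
  0.005924·V_1 - 0.004545·V_3 = 0.032
  0.004579·V_3 - 0.004545·V_1 = 0
Determinant D = (0.005924)(0.004579) - (-0.004545)(-0.004545) = 0.000006465
V_1 = [(0.032)(0.004579) - (-0.004545)(0)]/D = 22.66 V
V_3 = [(0.005924)(0) - (0.032)(-0.004545)]/D = 22.5 V
Part 1:
  Read off the nodal solution: V_3 = 22.5 V
Part 2:
  I_R2 = (V_1 - V_2)/R2 = (22.66 - 0)/22000 = 0.00103 A
  Magnitude: I_R2 = 0.00103 A
Part 3:
  I_R1 = (V_0 - V_1)/R1 = (24 - 22.66)/750 = 0.00178 A
  P_R1 = I_R1² × R1 = (0.00178)² × 750 = 0.002377 W
Part 4:
  Power in each resistor, P = (ΔV)²/R:
    P_R1 = (24 - 22.66)²/750 = 0.002377 W
    P_R2 = (22.66 - 0)²/22000 = 0.02335 W
    P_R3 = (22.66 - 22.5)²/220 = 0.0001237 W
    P_R4 = (0 - 22.5)²/30000 = 0.01687 W
  P_total = P_R1 + P_R2 + P_R3 + P_R4 = 0.04273 W

Final answers:
1. V_3 = 22.5 V
2. I_R2 = 0.00103 A
3. P_R1 = 0.002377 W
4. P_total = 0.04273 W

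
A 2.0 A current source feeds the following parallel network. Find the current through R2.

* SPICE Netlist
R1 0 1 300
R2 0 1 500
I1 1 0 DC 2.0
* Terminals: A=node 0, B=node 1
All resistors sit directly between nodes 0 and 1, so they are in parallel and share one voltage V; the full source current 2 A splits among them.
1/R_par = 1/300 + 1/500 = 0.005333 S  =>  R_par = 187.5 Ω
V = I × R_par = 2 × 187.5 = 375 V
I_R2 = V/R2 = 375/500 = 0.75 A

Final answer: 0.75 A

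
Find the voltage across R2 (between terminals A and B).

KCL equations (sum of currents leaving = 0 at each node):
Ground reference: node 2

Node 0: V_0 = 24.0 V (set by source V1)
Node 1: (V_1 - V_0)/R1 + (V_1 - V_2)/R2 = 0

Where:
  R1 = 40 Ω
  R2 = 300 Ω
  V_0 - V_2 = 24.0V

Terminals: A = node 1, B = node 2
R1 and R2 are in series across V1 (node 0 → node 1 → node 2), and the output A–B is taken across R2, so this is a voltage divider.
Series current: I = V1/(R1 + R2) = 24/(40 + 300) = 24/340 = 0.07059 A
V_R2 = I × R2 = V1 × R2/(R1 + R2) = 24 × 300/340 = 21.18 V

Final answer: 21.18 V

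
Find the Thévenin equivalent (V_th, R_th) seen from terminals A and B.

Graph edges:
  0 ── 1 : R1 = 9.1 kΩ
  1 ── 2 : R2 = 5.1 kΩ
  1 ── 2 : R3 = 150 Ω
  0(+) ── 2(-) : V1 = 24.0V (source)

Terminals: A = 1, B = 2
Step 1 — V_th is the open-circuit voltage V_A - V_B (nothing connected across the terminals).
Nodal analysis, taking node 2 as the 0 V reference.
Source V1 fixes V_0 = 24 V.
KCL at each unknown node (sum of currents leaving = 0; resistances in Ω):
  Node 1: (V_1 - 24)/9100 + (V_1 - 0)/5100 + (V_1 - 0)/150 = 0
Collecting terms: 0.006973 × V_1 = 0.002637  =>  V_1 = 0.3782 V
V_th = V_1 - V_2 = 0.3782 - 0 = 0.3782 V
Step 2 — R_th: zero the source — replace V1 by a short circuit (node 2 merges into node 0) — and find the resistance seen between A (node 1) and B (node 0).
Reduce the network between node 1 (A) and node 0 (B) by series/parallel combination:
  Rp1 = R1 ‖ R2 ‖ R3 (parallel, all between nodes 0 and 1) = 1/(1/9100 + 1/5100 + 1/150) = 143.4 Ω
R_th = 143.4 Ω

Final answer: V_th = 0.3782 V, R_th = 143.4 Ω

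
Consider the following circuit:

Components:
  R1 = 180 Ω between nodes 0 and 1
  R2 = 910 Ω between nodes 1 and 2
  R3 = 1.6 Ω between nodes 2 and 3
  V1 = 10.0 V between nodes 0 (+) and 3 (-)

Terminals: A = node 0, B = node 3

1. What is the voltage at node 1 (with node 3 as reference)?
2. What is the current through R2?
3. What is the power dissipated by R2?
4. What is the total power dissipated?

Nodal analysis, taking node 3 as the 0 V reference.
Source V1 fixes V_0 = 10 V.
KCL at each unknown node (sum of currents leaving = 0; resistances in Ω):
  Node 1: (V_1 - 10)/180 + (V_1 - V_2)/910 = 0
  Node 2: (V_2 - V_1)/910 + (V_2 - 0)/1.6 = 0
Collecting terms (coefficients in siemens):
  0.006654·V_1 - 0.001099·V_2 = 0.05556
  0.6261·V_2 - 0.001099·V_1 = 0
Determinant D = (0.006654)(0.6261) - (-0.001099)(-0.001099) = 0.004165
V_1 = [(0.05556)(0.6261) - (-0.001099)(0)]/D = 8.351 V
V_2 = [(0.006654)(0) - (0.05556)(-0.001099)]/D = 0.01466 V
Part 1:
  Read off the nodal solution: V_1 = 8.351 V
Part 2:
  I_R2 = (V_1 - V_2)/R2 = (8.351 - 0.01466)/910 = 0.009161 A
  Magnitude: I_R2 = 0.009161 A
Part 3:
  I_R2 = (V_1 - V_2)/R2 = (8.351 - 0.01466)/910 = 0.009161 A
  P_R2 = I_R2² × R2 = (0.009161)² × 910 = 0.07637 W
Part 4:
  Power in each resistor, P = (ΔV)²/R:
    P_R1 = (10 - 8.351)²/180 = 0.01511 W
    P_R2 = (8.351 - 0.01466)²/910 = 0.07637 W
    P_R3 = (0.01466 - 0)²/1.6 = 0.0001343 W
  P_total = P_R1 + P_R2 + P_R3 = 0.09161 W

Final answers:
1. V_1 = 8.351 V
2. I_R2 = 0.009161 A
3. P_R2 = 0.07637 W
4. P_total = 0.09161 W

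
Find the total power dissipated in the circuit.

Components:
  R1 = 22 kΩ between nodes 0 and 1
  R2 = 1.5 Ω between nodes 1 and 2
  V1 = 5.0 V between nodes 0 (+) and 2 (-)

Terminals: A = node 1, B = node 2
Nodal analysis, taking node 2 as the 0 V reference.
Source V1 fixes V_0 = 5 V.
KCL at each unknown node (sum of currents leaving = 0; resistances in Ω):
  Node 1: (V_1 - 5)/22000 + (V_1 - 0)/1.5 = 0
Collecting terms: 0.6667 × V_1 = 0.0002273  =>  V_1 = 0.0003409 V
Power in each resistor, P = (ΔV)²/R:
  P_R1 = (5 - 0.0003409)²/22000 = 0.001136 W
  P_R2 = (0.0003409 - 0)²/1.5 = 0.00000007747 W
P_total = P_R1 + P_R2 = 0.001136 W

Final answer: 0.001136 W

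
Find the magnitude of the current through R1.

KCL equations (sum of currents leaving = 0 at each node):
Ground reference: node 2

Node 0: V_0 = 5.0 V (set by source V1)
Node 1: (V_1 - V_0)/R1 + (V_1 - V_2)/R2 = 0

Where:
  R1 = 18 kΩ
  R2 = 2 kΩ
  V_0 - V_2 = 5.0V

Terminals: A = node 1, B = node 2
Nodal analysis, taking node 2 as the 0 V reference.
Source V1 fixes V_0 = 5 V.
KCL at each unknown node (sum of currents leaving = 0; resistances in Ω):
  Node 1: (V_1 - 5)/18000 + (V_1 - 0)/2000 = 0
Collecting terms: 0.0005556 × V_1 = 0.0002778  =>  V_1 = 0.5 V
I_R1 = (V_0 - V_1)/R1 = (5 - 0.5)/18000 = 0.00025 A
|I_R1| = 0.00025 A

Final answer: |I_R1| = 0.00025 A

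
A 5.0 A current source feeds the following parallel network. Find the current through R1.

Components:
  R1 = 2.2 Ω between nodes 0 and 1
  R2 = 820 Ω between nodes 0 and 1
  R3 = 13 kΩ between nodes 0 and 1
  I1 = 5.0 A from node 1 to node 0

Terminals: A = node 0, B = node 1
All resistors sit directly between nodes 0 and 1, so they are in parallel and share one voltage V; the full source current 5 A splits among them.
1/R_par = 1/2.2 + 1/820 + 1/13000 = 0.4558 S  =>  R_par = 2.194 Ω
V = I × R_par = 5 × 2.194 = 10.97 V
I_R1 = V/R1 = 10.97/2.2 = 4.986 A

Final answer: 4.986 A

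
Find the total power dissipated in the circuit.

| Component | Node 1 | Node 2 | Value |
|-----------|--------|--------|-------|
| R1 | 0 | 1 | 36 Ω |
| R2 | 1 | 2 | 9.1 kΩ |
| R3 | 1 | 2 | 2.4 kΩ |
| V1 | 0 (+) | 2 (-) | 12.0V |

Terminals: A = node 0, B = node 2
Nodal analysis, taking node 2 as the 0 V reference.
Source V1 fixes V_0 = 12 V.
KCL at each unknown node (sum of currents leaving = 0; resistances in Ω):
  Node 1: (V_1 - 12)/36 + (V_1 - 0)/9100 + (V_1 - 0)/2400 = 0
Collecting terms: 0.0283 × V_1 = 0.3333  =>  V_1 = 11.78 V
Power in each resistor, P = (ΔV)²/R:
  P_R1 = (12 - 11.78)²/36 = 0.001384 W
  P_R2 = (11.78 - 0)²/9100 = 0.01524 W
  P_R3 = (11.78 - 0)²/2400 = 0.05779 W
P_total = P_R1 + P_R2 + P_R3 = 0.07441 W

Final answer: 0.07441 W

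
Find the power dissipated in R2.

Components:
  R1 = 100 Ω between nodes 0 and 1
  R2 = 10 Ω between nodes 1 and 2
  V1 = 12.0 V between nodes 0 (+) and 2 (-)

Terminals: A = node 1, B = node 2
Nodal analysis, taking node 2 as the 0 V reference.
Source V1 fixes V_0 = 12 V.
KCL at each unknown node (sum of currents leaving = 0; resistances in Ω):
  Node 1: (V_1 - 12)/100 + (V_1 - 0)/10 = 0
Collecting terms: 0.11 × V_1 = 0.12  =>  V_1 = 1.091 V
I_R2 = (V_1 - V_2)/R2 = (1.091 - 0)/10 = 0.1091 A
P_R2 = I_R2² × R2 = (0.1091)² × 10 = 0.119 W

Final answer: 0.119 W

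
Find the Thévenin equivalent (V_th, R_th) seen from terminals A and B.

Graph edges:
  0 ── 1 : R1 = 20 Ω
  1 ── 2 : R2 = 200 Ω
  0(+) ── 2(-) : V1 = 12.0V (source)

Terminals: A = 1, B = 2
Step 1 — V_th is the open-circuit voltage V_A - V_B (nothing connected across the terminals).
Nodal analysis, taking node 2 as the 0 V reference.
Source V1 fixes V_0 = 12 V.
KCL at each unknown node (sum of currents leaving = 0; resistances in Ω):
  Node 1: (V_1 - 12)/20 + (V_1 - 0)/200 = 0
Collecting terms: 0.055 × V_1 = 0.6  =>  V_1 = 10.91 V
V_th = V_1 - V_2 = 10.91 - 0 = 10.91 V
Step 2 — R_th: zero the source — replace V1 by a short circuit (node 2 merges into node 0) — and find the resistance seen between A (node 1) and B (node 0).
Reduce the network between node 1 (A) and node 0 (B) by series/parallel combination:
  Rp1 = R1 ‖ R2 (parallel, both between nodes 0 and 1) = 1/(1/20 + 1/200) = 18.18 Ω
R_th = 18.18 Ω

Final answer: V_th = 10.91 V, R_th = 18.18 Ω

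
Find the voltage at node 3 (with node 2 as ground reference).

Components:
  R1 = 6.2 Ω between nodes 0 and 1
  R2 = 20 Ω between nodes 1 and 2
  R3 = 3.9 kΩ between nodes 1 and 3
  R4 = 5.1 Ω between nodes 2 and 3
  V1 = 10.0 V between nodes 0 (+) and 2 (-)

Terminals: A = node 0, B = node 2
Nodal analysis, taking node 2 as the 0 V reference.
Source V1 fixes V_0 = 10 V.
KCL at each unknown node (sum of currents leaving = 0; resistances in Ω):
  Node 1: (V_1 - 10)/6.2 + (V_1 - 0)/20 + (V_1 - V_3)/3900 = 0
  Node 3: (V_3 - V_1)/3900 + (V_3 - 0)/5.1 = 0
Collecting terms (coefficients in siemens):
  0.2115·V_1 - 0.0002564·V_3 = 1.613
  0.1963·V_3 - 0.0002564·V_1 = 0
Determinant D = (0.2115)(0.1963) - (-0.0002564)(-0.0002564) = 0.04153
V_1 = [(1.613)(0.1963) - (-0.0002564)(0)]/D = 7.624 V
V_3 = [(0.2115)(0) - (1.613)(-0.0002564)]/D = 0.009957 V
The requested potential is V_3 = 0.009957 V.

Final answer: V_3 = 0.009957 V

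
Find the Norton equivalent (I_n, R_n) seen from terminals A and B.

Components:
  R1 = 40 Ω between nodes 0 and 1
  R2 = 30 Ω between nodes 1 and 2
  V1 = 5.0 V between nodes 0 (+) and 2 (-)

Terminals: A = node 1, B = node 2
Find the Thévenin equivalent first; then I_n = V_th/R_th and R_n = R_th.
Step 1 — V_th is the open-circuit voltage V_A - V_B (nothing connected across the terminals).
Nodal analysis, taking node 2 as the 0 V reference.
Source V1 fixes V_0 = 5 V.
KCL at each unknown node (sum of currents leaving = 0; resistances in Ω):
  Node 1: (V_1 - 5)/40 + (V_1 - 0)/30 = 0
Collecting terms: 0.05833 × V_1 = 0.125  =>  V_1 = 2.143 V
V_th = V_1 - V_2 = 2.143 - 0 = 2.143 V
Step 2 — R_th: zero the source — replace V1 by a short circuit (node 2 merges into node 0) — and find the resistance seen between A (node 1) and B (node 0).
Reduce the network between node 1 (A) and node 0 (B) by series/parallel combination:
  Rp1 = R1 ‖ R2 (parallel, both between nodes 0 and 1) = 1/(1/40 + 1/30) = 17.14 Ω
R_th = 17.14 Ω
I_n = V_th/R_th = 2.143/17.14 = 0.125 A, and R_n = R_th = 17.14 Ω

Final answer: I_n = 0.125 A, R_n = 17.14 Ω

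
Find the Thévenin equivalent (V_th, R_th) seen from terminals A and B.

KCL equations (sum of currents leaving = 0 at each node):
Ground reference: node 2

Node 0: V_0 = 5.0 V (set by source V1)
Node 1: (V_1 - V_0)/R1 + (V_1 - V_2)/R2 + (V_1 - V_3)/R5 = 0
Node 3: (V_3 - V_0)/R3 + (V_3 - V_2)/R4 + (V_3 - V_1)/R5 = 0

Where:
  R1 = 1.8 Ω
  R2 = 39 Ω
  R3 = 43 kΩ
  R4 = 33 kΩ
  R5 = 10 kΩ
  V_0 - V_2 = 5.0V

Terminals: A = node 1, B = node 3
Step 1 — V_th is the open-circuit voltage V_A - V_B (nothing connected across the terminals).
Nodal analysis, taking node 2 as the 0 V reference.
Source V1 fixes V_0 = 5 V.
KCL at each unknown node (sum of currents leaving = 0; resistances in Ω):
  Node 1: (V_1 - 5)/1.8 + (V_1 - 0)/39 + (V_1 - V_3)/10000 = 0
  Node 3: (V_3 - 5)/43000 + (V_3 - 0)/33000 + (V_3 - V_1)/10000 = 0
Collecting terms (coefficients in siemens):
  0.5813·V_1 - 0.0001·V_3 = 2.778
  0.0001536·V_3 - 0.0001·V_1 = 0.0001163
Determinant D = (0.5813)(0.0001536) - (-0.0001)(-0.0001) = 0.00008925
V_1 = [(2.778)(0.0001536) - (-0.0001)(0.0001163)]/D = 4.779 V
V_3 = [(0.5813)(0.0001163) - (2.778)(-0.0001)]/D = 3.87 V
V_th = V_1 - V_3 = 4.779 - 3.87 = 0.9097 V
Step 2 — R_th: zero the source — replace V1 by a short circuit (node 2 merges into node 0) — and find the resistance seen between A (node 1) and B (node 3).
Reduce the network between node 1 (A) and node 3 (B) by series/parallel combination:
  Rp1 = R1 ‖ R2 (parallel, both between nodes 0 and 1) = 1/(1/1.8 + 1/39) = 1.721 Ω
  Rp2 = R3 ‖ R4 (parallel, both between nodes 0 and 3) = 1/(1/43000 + 1/33000) = 18670 Ω
  Rs1 = Rp1 + Rp2 (series, joined only at node 0) = 1.721 + 18670 = 18670 Ω
  Rp3 = R5 ‖ Rs1 (parallel, both between nodes 1 and 3) = 1/(1/10000 + 1/18670) = 6512 Ω
R_th = 6.512 kΩ

Final answer: V_th = 0.9097 V, R_th = 6.512 kΩ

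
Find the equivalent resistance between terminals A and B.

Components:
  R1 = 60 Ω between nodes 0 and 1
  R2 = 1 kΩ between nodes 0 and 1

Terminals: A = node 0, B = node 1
Reduce the network between node 0 (A) and node 1 (B) by series/parallel combination:
  Rp1 = R1 ‖ R2 (parallel, both between nodes 0 and 1) = 1/(1/60 + 1/1000) = 56.6 Ω
R_eq = 56.6 Ω

Final answer: 56.6 Ω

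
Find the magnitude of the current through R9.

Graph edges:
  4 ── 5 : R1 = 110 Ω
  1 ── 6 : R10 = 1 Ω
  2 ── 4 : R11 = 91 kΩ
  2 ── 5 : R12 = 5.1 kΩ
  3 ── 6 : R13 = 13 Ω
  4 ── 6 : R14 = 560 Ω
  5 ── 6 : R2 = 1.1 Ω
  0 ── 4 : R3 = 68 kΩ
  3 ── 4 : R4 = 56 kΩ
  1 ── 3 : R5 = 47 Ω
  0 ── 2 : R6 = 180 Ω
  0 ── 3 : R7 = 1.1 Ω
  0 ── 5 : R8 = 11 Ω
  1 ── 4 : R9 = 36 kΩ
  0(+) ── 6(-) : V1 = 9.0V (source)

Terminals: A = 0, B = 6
Nodal analysis, taking node 6 as the 0 V reference.
Source V1 fixes V_0 = 9 V.
KCL at each unknown node (sum of currents leaving = 0; resistances in Ω):
  Node 1: (V_1 - V_3)/47 + (V_1 - V_4)/36000 + (V_1 - 0)/1 = 0
  Node 2: (V_2 - 9)/180 + (V_2 - V_4)/91000 + (V_2 - V_5)/5100 = 0
  Node 3: (V_3 - V_4)/56000 + (V_3 - V_1)/47 + (V_3 - 9)/1.1 + (V_3 - 0)/13 = 0
  Node 4: (V_4 - V_5)/110 + (V_4 - 9)/68000 + (V_4 - V_3)/56000 + (V_4 - V_1)/36000 + (V_4 - V_2)/91000 + (V_4 - 0)/560 = 0
  Node 5: (V_5 - V_4)/110 + (V_5 - 0)/1.1 + (V_5 - 9)/11 + (V_5 - V_2)/5100 = 0
Collecting terms (coefficients in siemens):
  1.021·V_1 - 0.02128·V_3 - 0.00002778·V_4 = 0
  0.005763·V_2 - 0.00001099·V_4 - 0.0001961·V_5 = 0.05
  1.007·V_3 - 0.02128·V_1 - 0.00001786·V_4 = 8.182
  0.01095·V_4 - 0.00002778·V_1 - 0.00001099·V_2 - 0.00001786·V_3 - 0.009091·V_5 = 0.0001324
  1.009·V_5 - 0.0001961·V_2 - 0.009091·V_4 = 0.8182
Solving these 5 simultaneous equations (Gaussian elimination) gives:
  V_1 = 0.1693 V, V_2 = 8.706 V, V_3 = 8.126 V, V_4 = 0.7144 V
  V_5 = 0.8188 V
I_R9 = (V_1 - V_4)/R9 = (0.1693 - 0.7144)/36000 = -0.00001514 A
|I_R9| = 0.00001514 A

Final answer: |I_R9| = 1.514e-05 A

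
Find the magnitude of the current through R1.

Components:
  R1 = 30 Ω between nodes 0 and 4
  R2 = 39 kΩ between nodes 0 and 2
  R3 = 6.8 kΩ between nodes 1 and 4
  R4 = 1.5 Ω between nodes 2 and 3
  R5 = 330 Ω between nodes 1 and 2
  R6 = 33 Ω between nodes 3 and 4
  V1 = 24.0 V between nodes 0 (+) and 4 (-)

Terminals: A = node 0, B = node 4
Nodal analysis, taking node 4 as the 0 V reference.
Source V1 fixes V_0 = 24 V.
KCL at each unknown node (sum of currents leaving = 0; resistances in Ω):
  Node 1: (V_1 - 0)/6800 + (V_1 - V_2)/330 = 0
  Node 2: (V_2 - 24)/39000 + (V_2 - V_3)/1.5 + (V_2 - V_1)/330 = 0
  Node 3: (V_3 - V_2)/1.5 + (V_3 - 0)/33 = 0
Collecting terms (coefficients in siemens):
  0.003177·V_1 - 0.00303·V_2 = 0
  0.6697·V_2 - 0.00303·V_1 - 0.6667·V_3 = 0.0006154
  0.697·V_3 - 0.6667·V_2 = 0
Solving these 3 simultaneous equations (Gaussian elimination) gives:
  V_1 = 0.02013 V, V_2 = 0.02111 V, V_3 = 0.02019 V
I_R1 = (V_0 - V_4)/R1 = (24 - 0)/30 = 0.8 A
|I_R1| = 0.8 A

Final answer: |I_R1| = 0.8 A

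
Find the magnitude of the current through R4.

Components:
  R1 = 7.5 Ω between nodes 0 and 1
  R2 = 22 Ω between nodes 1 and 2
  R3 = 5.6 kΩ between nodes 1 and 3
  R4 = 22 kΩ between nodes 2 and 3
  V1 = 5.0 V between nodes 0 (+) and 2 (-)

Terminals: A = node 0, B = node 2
Nodal analysis, taking node 2 as the 0 V reference.
Source V1 fixes V_0 = 5 V.
KCL at each unknown node (sum of currents leaving = 0; resistances in Ω):
  Node 1: (V_1 - 5)/7.5 + (V_1 - 0)/22 + (V_1 - V_3)/5600 = 0
  Node 3: (V_3 - V_1)/5600 + (V_3 - 0)/22000 = 0
Collecting terms (coefficients in siemens):
  0.179·V_1 - 0.0001786·V_3 = 0.6667
  0.000224·V_3 - 0.0001786·V_1 = 0
Determinant D = (0.179)(0.000224) - (-0.0001786)(-0.0001786) = 0.00004006
V_1 = [(0.6667)(0.000224) - (-0.0001786)(0)]/D = 3.728 V
V_3 = [(0.179)(0) - (0.6667)(-0.0001786)]/D = 2.972 V
I_R4 = (V_2 - V_3)/R4 = (0 - 2.972)/22000 = -0.0001351 A
|I_R4| = 0.0001351 A

Final answer: |I_R4| = 0.0001351 A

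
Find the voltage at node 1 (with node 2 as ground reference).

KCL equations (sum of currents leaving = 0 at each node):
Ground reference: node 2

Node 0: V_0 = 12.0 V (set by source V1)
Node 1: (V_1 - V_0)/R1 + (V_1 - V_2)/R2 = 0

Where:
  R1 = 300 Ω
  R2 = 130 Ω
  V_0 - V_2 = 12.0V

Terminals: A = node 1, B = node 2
Nodal analysis, taking node 2 as the 0 V reference.
Source V1 fixes V_0 = 12 V.
KCL at each unknown node (sum of currents leaving = 0; resistances in Ω):
  Node 1: (V_1 - 12)/300 + (V_1 - 0)/130 = 0
Collecting terms: 0.01103 × V_1 = 0.04  =>  V_1 = 3.628 V
The requested potential is V_1 = 3.628 V.

Final answer: V_1 = 3.628 V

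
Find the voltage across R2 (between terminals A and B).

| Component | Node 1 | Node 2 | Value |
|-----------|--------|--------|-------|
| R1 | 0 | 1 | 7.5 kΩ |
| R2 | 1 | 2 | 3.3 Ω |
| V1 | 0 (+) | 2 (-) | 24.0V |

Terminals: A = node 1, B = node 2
R1 and R2 are in series across V1 (node 0 → node 1 → node 2), and the output A–B is taken across R2, so this is a voltage divider.
Series current: I = V1/(R1 + R2) = 24/(7500 + 3.3) = 24/7503 = 0.003199 A
V_R2 = I × R2 = V1 × R2/(R1 + R2) = 24 × 3.3/7503 = 0.01056 V

Final answer: 0.01056 V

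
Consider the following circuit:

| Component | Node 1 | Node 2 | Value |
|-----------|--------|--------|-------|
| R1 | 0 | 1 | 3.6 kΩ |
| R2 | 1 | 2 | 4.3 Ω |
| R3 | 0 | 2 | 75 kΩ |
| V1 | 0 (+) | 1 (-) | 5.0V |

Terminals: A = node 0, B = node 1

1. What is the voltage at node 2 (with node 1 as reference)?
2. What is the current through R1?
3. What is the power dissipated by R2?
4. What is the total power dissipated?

Nodal analysis, taking node 1 as the 0 V reference.
Source V1 fixes V_0 = 5 V.
KCL at each unknown node (sum of currents leaving = 0; resistances in Ω):
  Node 2: (V_2 - 0)/4.3 + (V_2 - 5)/75000 = 0
Collecting terms: 0.2326 × V_2 = 0.00006667  =>  V_2 = 0.0002867 V
Part 1:
  Read off the nodal solution: V_2 = 0.0002867 V
Part 2:
  I_R1 = (V_0 - V_1)/R1 = (5 - 0)/3600 = 0.001389 A
  Magnitude: I_R1 = 0.001389 A
Part 3:
  I_R2 = (V_1 - V_2)/R2 = (0 - 0.0002867)/4.3 = -0.00006666 A
  P_R2 = I_R2² × R2 = (-0.00006666)² × 4.3 = 0.00000001911 W
Part 4:
  Power in each resistor, P = (ΔV)²/R:
    P_R1 = (5 - 0)²/3600 = 0.006944 W
    P_R2 = (0 - 0.0002867)²/4.3 = 0.00000001911 W
    P_R3 = (5 - 0.0002867)²/75000 = 0.0003333 W
  P_total = P_R1 + P_R2 + P_R3 = 0.007278 W

Final answers:
1. V_2 = 0.0002867 V
2. I_R1 = 0.001389 A
3. P_R2 = 1.911e-08 W
4. P_total = 0.007278 W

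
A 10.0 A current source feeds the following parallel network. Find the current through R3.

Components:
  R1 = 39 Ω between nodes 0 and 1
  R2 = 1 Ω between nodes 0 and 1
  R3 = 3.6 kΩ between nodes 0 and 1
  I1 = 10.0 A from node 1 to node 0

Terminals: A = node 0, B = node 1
All resistors sit directly between nodes 0 and 1, so they are in parallel and share one voltage V; the full source current 10 A splits among them.
1/R_par = 1/39 + 1/1 + 1/3600 = 1.026 S  =>  R_par = 0.9747 Ω
V = I × R_par = 10 × 0.9747 = 9.747 V
I_R3 = V/R3 = 9.747/3600 = 0.002708 A

Final answer: 0.002708 A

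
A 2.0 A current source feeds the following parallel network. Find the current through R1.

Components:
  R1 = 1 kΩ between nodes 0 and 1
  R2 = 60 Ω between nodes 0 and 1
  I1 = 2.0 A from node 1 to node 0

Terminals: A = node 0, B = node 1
All resistors sit directly between nodes 0 and 1, so they are in parallel and share one voltage V; the full source current 2 A splits among them.
1/R_par = 1/1000 + 1/60 = 0.01767 S  =>  R_par = 56.6 Ω
V = I × R_par = 2 × 56.6 = 113.2 V
I_R1 = V/R1 = 113.2/1000 = 0.1132 A

Final answer: 0.1132 A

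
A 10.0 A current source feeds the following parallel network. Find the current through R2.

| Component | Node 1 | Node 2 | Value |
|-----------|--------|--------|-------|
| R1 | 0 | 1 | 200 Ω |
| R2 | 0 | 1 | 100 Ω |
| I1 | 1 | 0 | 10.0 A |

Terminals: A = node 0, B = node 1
All resistors sit directly between nodes 0 and 1, so they are in parallel and share one voltage V; the full source current 10 A splits among them.
1/R_par = 1/200 + 1/100 = 0.015 S  =>  R_par = 66.67 Ω
V = I × R_par = 10 × 66.67 = 666.7 V
I_R2 = V/R2 = 666.7/100 = 6.667 A

Final answer: 6.667 A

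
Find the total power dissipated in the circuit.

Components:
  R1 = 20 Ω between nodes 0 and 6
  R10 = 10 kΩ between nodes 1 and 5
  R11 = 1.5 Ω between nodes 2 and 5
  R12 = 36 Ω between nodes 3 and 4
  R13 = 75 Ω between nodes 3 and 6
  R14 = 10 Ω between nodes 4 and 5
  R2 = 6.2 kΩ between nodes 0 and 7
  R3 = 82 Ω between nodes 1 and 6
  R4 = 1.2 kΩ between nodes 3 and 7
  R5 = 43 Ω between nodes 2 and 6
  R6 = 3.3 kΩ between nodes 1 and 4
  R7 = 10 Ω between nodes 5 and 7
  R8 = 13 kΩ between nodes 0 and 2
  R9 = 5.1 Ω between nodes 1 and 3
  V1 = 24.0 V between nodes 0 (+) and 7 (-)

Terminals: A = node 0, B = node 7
Nodal analysis, taking node 7 as the 0 V reference.
Source V1 fixes V_0 = 24 V.
KCL at each unknown node (sum of currents leaving = 0; resistances in Ω):
  Node 1: (V_1 - V_6)/82 + (V_1 - V_4)/3300 + (V_1 - V_3)/5.1 + (V_1 - V_5)/10000 = 0
  Node 2: (V_2 - V_6)/43 + (V_2 - 24)/13000 + (V_2 - V_5)/1.5 = 0
  Node 3: (V_3 - 0)/1200 + (V_3 - V_1)/5.1 + (V_3 - V_4)/36 + (V_3 - V_6)/75 = 0
  Node 4: (V_4 - V_1)/3300 + (V_4 - V_3)/36 + (V_4 - V_5)/10 = 0
  Node 5: (V_5 - 0)/10 + (V_5 - V_1)/10000 + (V_5 - V_2)/1.5 + (V_5 - V_4)/10 = 0
  Node 6: (V_6 - 24)/20 + (V_6 - V_1)/82 + (V_6 - V_2)/43 + (V_6 - V_3)/75 = 0
Collecting terms (coefficients in siemens):
  0.2087·V_1 - 0.1961·V_3 - 0.000303·V_4 - 0.0001·V_5 - 0.0122·V_6 = 0
  0.69·V_2 - 0.6667·V_5 - 0.02326·V_6 = 0.001846
  0.238·V_3 - 0.1961·V_1 - 0.02778·V_4 - 0.01333·V_6 = 0
  0.1281·V_4 - 0.000303·V_1 - 0.02778·V_3 - 0.1·V_5 = 0
  0.8668·V_5 - 0.0001·V_1 - 0.6667·V_2 - 0.1·V_4 = 0
  0.09878·V_6 - 0.0122·V_1 - 0.02326·V_2 - 0.01333·V_3 = 1.2
Solving these 6 simultaneous equations (Gaussian elimination) gives:
  V_1 = 10.42 V, V_2 = 4.413 V, V_3 = 10.1 V, V_4 = 5.348 V
  V_5 = 4.013 V, V_6 = 15.84 V
Power in each resistor, P = (ΔV)²/R:
  P_R1 = (24 - 15.84)²/20 = 3.332 W
  P_R2 = (24 - 0)²/6200 = 0.0929 W
  P_R3 = (10.42 - 15.84)²/82 = 0.3574 W
  P_R4 = (10.1 - 0)²/1200 = 0.08497 W
  P_R5 = (4.413 - 15.84)²/43 = 3.034 W
  P_R6 = (10.42 - 5.348)²/3300 = 0.007806 W
  P_R7 = (4.013 - 0)²/10 = 1.61 W
  P_R8 = (24 - 4.413)²/13000 = 0.02951 W
  P_R9 = (10.42 - 10.1)²/5.1 = 0.02078 W
  P_R10 = (10.42 - 4.013)²/10000 = 0.004109 W
  P_R11 = (4.413 - 4.013)²/1.5 = 0.1071 W
  P_R12 = (10.1 - 5.348)²/36 = 0.6267 W
  P_R13 = (10.1 - 15.84)²/75 = 0.4391 W
  P_R14 = (5.348 - 4.013)²/10 = 0.1782 W
P_total = P_R1 + P_R2 + P_R3 + P_R4 + P_R5 + P_R6 + P_R7 + P_R8 + P_R9 + P_R10 + P_R11 + P_R12 + P_R13 + P_R14 = 9.925 W

Final answer: 9.925 W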